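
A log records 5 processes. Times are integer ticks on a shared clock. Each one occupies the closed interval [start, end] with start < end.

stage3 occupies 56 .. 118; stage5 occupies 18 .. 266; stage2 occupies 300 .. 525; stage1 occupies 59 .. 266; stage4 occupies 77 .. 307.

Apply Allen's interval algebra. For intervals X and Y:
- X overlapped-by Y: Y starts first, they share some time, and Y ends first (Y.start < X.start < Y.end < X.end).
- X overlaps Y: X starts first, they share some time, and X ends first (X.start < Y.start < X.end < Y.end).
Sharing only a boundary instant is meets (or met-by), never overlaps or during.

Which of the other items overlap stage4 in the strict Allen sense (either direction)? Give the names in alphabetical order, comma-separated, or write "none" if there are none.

stage1, stage2, stage3, stage5

Target stage4 = [77, 307].
stage1 [59, 266] → overlaps → yes.
stage2 [300, 525] → overlapped-by → yes.
stage3 [56, 118] → overlaps → yes.
stage5 [18, 266] → overlaps → yes.
Result: stage1, stage2, stage3, stage5.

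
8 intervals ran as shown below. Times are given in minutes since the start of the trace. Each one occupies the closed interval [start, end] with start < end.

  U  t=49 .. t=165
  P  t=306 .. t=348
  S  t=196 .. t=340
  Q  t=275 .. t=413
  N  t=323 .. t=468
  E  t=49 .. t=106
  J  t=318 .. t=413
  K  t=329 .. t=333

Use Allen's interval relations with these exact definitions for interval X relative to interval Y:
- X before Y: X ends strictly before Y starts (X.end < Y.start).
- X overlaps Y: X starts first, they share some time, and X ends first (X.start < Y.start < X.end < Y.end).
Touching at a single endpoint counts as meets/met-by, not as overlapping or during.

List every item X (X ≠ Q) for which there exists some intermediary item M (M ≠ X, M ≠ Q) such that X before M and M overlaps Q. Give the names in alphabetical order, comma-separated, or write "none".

Target Q = [t=275, t=413].
Intermediaries M with M overlaps Q: S.
Via S — items with X before S: E, U.
Union: E, U.

E, U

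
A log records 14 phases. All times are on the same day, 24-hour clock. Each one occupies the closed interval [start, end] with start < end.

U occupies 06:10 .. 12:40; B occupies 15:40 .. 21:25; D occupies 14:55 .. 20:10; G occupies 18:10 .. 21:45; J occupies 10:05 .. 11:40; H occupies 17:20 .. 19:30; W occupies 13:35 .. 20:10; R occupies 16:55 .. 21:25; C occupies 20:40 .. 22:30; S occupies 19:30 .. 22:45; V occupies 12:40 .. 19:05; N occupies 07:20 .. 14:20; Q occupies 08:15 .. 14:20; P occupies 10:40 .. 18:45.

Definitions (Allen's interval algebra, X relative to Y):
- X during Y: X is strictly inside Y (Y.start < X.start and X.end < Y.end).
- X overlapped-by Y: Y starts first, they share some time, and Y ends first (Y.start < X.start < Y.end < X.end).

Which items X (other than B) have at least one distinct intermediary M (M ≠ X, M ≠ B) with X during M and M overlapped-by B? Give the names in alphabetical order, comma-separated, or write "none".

C

Target B = [15:40, 21:25].
Intermediaries M with M overlapped-by B: C, G, S.
Via C — items with X during C: none.
Via G — items with X during G: none.
Via S — items with X during S: C.
Union: C.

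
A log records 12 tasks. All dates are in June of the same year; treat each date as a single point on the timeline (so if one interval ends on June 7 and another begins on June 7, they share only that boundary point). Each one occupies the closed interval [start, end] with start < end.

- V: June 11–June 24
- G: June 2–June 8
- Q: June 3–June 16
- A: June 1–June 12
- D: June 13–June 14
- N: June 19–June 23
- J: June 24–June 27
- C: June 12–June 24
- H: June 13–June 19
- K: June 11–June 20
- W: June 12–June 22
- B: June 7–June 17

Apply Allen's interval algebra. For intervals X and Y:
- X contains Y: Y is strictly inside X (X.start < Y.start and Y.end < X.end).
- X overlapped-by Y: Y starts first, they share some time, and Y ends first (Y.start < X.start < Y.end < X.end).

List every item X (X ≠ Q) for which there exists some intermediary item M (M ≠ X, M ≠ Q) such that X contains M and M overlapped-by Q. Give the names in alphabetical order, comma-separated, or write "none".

C, K, V, W

Target Q = [June 3, June 16].
Intermediaries M with M overlapped-by Q: B, C, H, K, V, W.
Via B — items with X contains B: none.
Via C — items with X contains C: none.
Via H — items with X contains H: C, K, V, W.
Via K — items with X contains K: none.
Via V — items with X contains V: none.
Via W — items with X contains W: V.
Union: C, K, V, W.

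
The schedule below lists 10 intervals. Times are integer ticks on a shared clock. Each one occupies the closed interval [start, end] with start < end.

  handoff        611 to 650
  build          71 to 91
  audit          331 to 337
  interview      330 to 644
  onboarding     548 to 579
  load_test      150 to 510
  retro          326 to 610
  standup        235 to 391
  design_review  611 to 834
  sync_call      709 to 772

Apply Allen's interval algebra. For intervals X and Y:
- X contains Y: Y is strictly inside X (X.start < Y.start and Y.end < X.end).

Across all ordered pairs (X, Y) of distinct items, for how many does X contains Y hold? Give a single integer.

Checking all 90 ordered pairs for relation 'contains'; matching pairs in alphabetical order:
(design_review, sync_call): design_review contains sync_call ✓
(interview, audit): interview contains audit ✓
(interview, onboarding): interview contains onboarding ✓
(load_test, audit): load_test contains audit ✓
(load_test, standup): load_test contains standup ✓
(retro, audit): retro contains audit ✓
(retro, onboarding): retro contains onboarding ✓
(standup, audit): standup contains audit ✓
Count: 8.

8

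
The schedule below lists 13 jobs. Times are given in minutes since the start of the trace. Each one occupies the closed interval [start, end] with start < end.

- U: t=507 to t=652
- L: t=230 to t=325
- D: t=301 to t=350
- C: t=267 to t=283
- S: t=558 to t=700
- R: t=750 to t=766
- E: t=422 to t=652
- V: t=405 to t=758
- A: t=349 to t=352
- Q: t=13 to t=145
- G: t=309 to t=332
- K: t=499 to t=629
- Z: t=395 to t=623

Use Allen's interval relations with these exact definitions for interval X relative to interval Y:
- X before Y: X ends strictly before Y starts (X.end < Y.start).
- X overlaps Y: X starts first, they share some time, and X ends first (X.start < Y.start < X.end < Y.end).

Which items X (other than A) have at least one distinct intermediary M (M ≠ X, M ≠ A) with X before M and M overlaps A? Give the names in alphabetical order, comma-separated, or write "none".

C, Q

Target A = [t=349, t=352].
Intermediaries M with M overlaps A: D.
Via D — items with X before D: C, Q.
Union: C, Q.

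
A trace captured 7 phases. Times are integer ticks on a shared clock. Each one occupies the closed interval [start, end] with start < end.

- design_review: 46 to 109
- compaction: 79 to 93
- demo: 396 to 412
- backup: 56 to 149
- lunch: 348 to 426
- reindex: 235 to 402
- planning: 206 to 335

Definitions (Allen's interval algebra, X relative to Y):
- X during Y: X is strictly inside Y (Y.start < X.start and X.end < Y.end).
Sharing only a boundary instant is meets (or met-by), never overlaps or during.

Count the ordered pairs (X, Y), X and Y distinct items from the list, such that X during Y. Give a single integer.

3

Checking all 42 ordered pairs for relation 'during'; matching pairs in alphabetical order:
(compaction, backup): compaction during backup ✓
(compaction, design_review): compaction during design_review ✓
(demo, lunch): demo during lunch ✓
Count: 3.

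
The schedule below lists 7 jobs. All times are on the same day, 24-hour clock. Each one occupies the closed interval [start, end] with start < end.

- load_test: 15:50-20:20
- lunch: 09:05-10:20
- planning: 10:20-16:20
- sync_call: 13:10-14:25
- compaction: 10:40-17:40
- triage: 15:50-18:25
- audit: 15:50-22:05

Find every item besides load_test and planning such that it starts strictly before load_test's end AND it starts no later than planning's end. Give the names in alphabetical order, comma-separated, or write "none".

Conditions: its start is strictly before load_test's end (X.start < 20:20) AND its start is no later than planning's end (X.start <= 16:20).
audit: start 15:50 < 20:20? ✓; start 15:50 <= 16:20? ✓ → yes.
compaction: start 10:40 < 20:20? ✓; start 10:40 <= 16:20? ✓ → yes.
lunch: start 09:05 < 20:20? ✓; start 09:05 <= 16:20? ✓ → yes.
sync_call: start 13:10 < 20:20? ✓; start 13:10 <= 16:20? ✓ → yes.
triage: start 15:50 < 20:20? ✓; start 15:50 <= 16:20? ✓ → yes.
Result: audit, compaction, lunch, sync_call, triage.

audit, compaction, lunch, sync_call, triage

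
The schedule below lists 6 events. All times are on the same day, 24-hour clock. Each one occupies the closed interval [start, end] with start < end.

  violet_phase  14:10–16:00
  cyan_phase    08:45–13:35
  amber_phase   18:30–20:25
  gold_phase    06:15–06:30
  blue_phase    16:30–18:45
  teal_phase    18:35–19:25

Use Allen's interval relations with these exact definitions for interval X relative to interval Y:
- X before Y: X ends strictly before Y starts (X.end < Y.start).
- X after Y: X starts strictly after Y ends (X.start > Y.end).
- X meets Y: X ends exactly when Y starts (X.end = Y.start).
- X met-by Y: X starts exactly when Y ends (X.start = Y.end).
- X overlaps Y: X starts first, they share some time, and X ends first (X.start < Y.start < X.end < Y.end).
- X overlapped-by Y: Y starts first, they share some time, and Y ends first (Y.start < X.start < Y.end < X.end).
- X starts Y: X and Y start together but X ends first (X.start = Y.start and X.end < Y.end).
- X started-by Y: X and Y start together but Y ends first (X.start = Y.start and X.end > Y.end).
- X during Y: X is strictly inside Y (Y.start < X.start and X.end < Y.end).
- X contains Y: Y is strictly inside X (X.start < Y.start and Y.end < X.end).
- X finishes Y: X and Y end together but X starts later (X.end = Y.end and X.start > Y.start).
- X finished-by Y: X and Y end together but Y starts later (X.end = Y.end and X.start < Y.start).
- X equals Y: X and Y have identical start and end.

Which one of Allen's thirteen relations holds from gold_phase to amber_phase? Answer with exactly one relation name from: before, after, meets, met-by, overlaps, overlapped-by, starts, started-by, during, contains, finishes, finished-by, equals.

before

gold_phase = [06:15, 06:30]; amber_phase = [18:30, 20:25].
Compare endpoints: gold_phase.start < amber_phase.start, gold_phase.start < amber_phase.end, gold_phase.end < amber_phase.start, gold_phase.end < amber_phase.end.
That pattern is 'before'.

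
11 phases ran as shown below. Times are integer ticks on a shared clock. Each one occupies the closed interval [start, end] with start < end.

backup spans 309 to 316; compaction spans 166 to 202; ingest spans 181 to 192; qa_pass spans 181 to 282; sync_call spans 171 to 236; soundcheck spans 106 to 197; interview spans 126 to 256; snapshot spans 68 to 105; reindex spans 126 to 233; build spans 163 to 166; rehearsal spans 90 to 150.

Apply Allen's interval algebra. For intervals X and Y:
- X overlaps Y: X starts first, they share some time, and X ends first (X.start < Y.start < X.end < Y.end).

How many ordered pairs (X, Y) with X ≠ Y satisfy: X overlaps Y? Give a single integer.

Checking all 110 ordered pairs for relation 'overlaps'; matching pairs in alphabetical order:
(compaction, qa_pass): compaction overlaps qa_pass ✓
(compaction, sync_call): compaction overlaps sync_call ✓
(interview, qa_pass): interview overlaps qa_pass ✓
(rehearsal, interview): rehearsal overlaps interview ✓
(rehearsal, reindex): rehearsal overlaps reindex ✓
(rehearsal, soundcheck): rehearsal overlaps soundcheck ✓
(reindex, qa_pass): reindex overlaps qa_pass ✓
(reindex, sync_call): reindex overlaps sync_call ✓
(snapshot, rehearsal): snapshot overlaps rehearsal ✓
(soundcheck, compaction): soundcheck overlaps compaction ✓
(soundcheck, interview): soundcheck overlaps interview ✓
(soundcheck, qa_pass): soundcheck overlaps qa_pass ✓
(soundcheck, reindex): soundcheck overlaps reindex ✓
(soundcheck, sync_call): soundcheck overlaps sync_call ✓
(sync_call, qa_pass): sync_call overlaps qa_pass ✓
Count: 15.

15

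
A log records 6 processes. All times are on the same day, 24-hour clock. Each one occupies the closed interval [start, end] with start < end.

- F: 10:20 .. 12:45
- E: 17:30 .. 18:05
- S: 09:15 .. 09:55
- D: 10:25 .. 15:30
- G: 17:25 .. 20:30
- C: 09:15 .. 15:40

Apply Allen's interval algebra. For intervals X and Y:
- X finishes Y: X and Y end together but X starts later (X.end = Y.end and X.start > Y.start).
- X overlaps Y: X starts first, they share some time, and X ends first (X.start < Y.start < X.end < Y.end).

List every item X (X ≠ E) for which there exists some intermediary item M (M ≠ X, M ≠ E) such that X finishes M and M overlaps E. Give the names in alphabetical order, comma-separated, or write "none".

Target E = [17:30, 18:05].
Intermediaries M with M overlaps E: none.
Union: none.

none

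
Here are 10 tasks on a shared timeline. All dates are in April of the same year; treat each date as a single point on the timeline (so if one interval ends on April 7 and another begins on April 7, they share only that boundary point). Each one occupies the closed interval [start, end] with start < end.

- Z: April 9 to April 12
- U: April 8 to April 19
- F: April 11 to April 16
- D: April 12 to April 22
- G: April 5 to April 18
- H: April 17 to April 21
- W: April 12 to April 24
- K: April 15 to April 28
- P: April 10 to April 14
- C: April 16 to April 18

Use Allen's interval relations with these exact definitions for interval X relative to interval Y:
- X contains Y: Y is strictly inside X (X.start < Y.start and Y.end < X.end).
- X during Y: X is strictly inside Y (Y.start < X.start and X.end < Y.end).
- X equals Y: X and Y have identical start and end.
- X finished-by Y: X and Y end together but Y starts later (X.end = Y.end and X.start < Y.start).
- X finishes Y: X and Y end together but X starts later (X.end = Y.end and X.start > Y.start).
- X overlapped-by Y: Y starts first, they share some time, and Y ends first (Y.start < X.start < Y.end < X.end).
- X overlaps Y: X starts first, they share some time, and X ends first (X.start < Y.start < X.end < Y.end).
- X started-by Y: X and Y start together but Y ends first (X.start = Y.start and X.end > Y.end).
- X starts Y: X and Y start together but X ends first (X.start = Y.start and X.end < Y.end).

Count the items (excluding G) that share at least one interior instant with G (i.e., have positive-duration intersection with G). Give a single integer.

9

Target G = [April 5, April 18].
C [April 16, April 18] → finishes → counts.
D [April 12, April 22] → overlapped-by → counts.
F [April 11, April 16] → during → counts.
H [April 17, April 21] → overlapped-by → counts.
K [April 15, April 28] → overlapped-by → counts.
P [April 10, April 14] → during → counts.
U [April 8, April 19] → overlapped-by → counts.
W [April 12, April 24] → overlapped-by → counts.
Z [April 9, April 12] → during → counts.
Total: 9.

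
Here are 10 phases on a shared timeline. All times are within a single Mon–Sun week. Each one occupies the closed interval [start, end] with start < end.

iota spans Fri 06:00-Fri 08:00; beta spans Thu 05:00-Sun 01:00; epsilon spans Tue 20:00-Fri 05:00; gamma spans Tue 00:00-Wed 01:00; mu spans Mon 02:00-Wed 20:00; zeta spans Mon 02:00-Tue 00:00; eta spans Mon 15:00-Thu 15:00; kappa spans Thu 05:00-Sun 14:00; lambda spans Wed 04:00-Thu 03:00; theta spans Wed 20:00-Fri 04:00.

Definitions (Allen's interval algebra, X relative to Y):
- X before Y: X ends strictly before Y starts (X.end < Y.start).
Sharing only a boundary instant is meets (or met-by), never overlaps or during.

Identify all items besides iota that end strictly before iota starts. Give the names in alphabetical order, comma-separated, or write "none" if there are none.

Target iota = [Fri 06:00, Fri 08:00].
beta [Thu 05:00, Sun 01:00] → contains → no.
epsilon [Tue 20:00, Fri 05:00] → before → yes.
eta [Mon 15:00, Thu 15:00] → before → yes.
gamma [Tue 00:00, Wed 01:00] → before → yes.
kappa [Thu 05:00, Sun 14:00] → contains → no.
lambda [Wed 04:00, Thu 03:00] → before → yes.
mu [Mon 02:00, Wed 20:00] → before → yes.
theta [Wed 20:00, Fri 04:00] → before → yes.
zeta [Mon 02:00, Tue 00:00] → before → yes.
Result: epsilon, eta, gamma, lambda, mu, theta, zeta.

epsilon, eta, gamma, lambda, mu, theta, zeta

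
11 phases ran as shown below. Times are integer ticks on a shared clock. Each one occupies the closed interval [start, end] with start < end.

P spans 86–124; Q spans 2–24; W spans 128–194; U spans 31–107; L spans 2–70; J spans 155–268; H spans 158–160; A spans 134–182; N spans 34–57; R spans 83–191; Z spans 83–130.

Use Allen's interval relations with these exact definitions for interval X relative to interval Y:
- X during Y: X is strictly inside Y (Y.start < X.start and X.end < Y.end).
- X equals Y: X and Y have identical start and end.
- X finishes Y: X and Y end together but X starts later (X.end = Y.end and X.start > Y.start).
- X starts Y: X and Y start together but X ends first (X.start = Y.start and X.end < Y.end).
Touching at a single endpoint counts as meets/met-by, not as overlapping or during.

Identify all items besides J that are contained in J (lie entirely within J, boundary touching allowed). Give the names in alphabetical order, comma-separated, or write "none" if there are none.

Target J = [155, 268].
A [134, 182] → overlaps → no.
H [158, 160] → during → yes.
L [2, 70] → before → no.
N [34, 57] → before → no.
P [86, 124] → before → no.
Q [2, 24] → before → no.
R [83, 191] → overlaps → no.
U [31, 107] → before → no.
W [128, 194] → overlaps → no.
Z [83, 130] → before → no.
Result: H.

H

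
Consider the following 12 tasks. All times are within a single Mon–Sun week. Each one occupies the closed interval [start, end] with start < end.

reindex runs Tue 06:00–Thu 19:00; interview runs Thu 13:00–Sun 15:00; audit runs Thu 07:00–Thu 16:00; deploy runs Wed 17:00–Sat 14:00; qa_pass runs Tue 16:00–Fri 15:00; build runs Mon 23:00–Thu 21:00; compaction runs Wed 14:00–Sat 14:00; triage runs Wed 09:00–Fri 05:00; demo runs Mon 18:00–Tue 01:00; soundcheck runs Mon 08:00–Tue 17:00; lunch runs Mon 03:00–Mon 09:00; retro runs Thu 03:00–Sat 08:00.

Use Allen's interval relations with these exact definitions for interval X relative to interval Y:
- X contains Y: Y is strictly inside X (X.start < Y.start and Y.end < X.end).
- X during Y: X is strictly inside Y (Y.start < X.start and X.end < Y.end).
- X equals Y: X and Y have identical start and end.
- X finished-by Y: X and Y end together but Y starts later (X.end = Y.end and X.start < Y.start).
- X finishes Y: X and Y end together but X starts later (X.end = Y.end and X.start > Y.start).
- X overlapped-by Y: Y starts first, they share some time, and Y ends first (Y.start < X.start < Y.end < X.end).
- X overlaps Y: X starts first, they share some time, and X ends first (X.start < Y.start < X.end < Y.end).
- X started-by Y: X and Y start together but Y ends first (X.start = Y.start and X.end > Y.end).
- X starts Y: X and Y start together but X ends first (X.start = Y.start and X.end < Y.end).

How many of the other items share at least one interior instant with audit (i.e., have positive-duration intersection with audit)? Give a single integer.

8

Target audit = [Thu 07:00, Thu 16:00].
build [Mon 23:00, Thu 21:00] → contains → counts.
compaction [Wed 14:00, Sat 14:00] → contains → counts.
demo [Mon 18:00, Tue 01:00] → before → no.
deploy [Wed 17:00, Sat 14:00] → contains → counts.
interview [Thu 13:00, Sun 15:00] → overlapped-by → counts.
lunch [Mon 03:00, Mon 09:00] → before → no.
qa_pass [Tue 16:00, Fri 15:00] → contains → counts.
reindex [Tue 06:00, Thu 19:00] → contains → counts.
retro [Thu 03:00, Sat 08:00] → contains → counts.
soundcheck [Mon 08:00, Tue 17:00] → before → no.
triage [Wed 09:00, Fri 05:00] → contains → counts.
Total: 8.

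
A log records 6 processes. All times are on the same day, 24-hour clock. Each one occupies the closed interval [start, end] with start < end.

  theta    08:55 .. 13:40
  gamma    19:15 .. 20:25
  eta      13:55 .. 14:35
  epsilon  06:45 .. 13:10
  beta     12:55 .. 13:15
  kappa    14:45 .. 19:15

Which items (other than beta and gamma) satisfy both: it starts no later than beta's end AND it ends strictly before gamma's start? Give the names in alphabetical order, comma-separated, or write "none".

Conditions: its start is no later than beta's end (X.start <= 13:15) AND its end is strictly before gamma's start (X.end < 19:15).
epsilon: start 06:45 <= 13:15? ✓; end 13:10 < 19:15? ✓ → yes.
eta: start 13:55 <= 13:15? ✗; end 14:35 < 19:15? ✓ → no.
kappa: start 14:45 <= 13:15? ✗; end 19:15 < 19:15? ✗ → no.
theta: start 08:55 <= 13:15? ✓; end 13:40 < 19:15? ✓ → yes.
Result: epsilon, theta.

epsilon, theta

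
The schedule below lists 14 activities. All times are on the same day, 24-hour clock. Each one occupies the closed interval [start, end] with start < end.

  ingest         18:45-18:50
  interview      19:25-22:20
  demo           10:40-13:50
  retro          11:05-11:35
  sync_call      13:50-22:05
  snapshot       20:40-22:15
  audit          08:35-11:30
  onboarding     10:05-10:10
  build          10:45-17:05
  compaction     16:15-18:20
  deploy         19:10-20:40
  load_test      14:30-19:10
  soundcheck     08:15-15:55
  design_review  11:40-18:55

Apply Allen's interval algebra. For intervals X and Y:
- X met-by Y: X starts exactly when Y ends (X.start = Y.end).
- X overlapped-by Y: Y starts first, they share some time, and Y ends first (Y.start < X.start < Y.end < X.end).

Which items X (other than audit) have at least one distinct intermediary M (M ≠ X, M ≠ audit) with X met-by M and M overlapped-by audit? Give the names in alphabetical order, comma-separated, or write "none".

Target audit = [08:35, 11:30].
Intermediaries M with M overlapped-by audit: build, demo, retro.
Via build — items with X met-by build: none.
Via demo — items with X met-by demo: sync_call.
Via retro — items with X met-by retro: none.
Union: sync_call.

sync_call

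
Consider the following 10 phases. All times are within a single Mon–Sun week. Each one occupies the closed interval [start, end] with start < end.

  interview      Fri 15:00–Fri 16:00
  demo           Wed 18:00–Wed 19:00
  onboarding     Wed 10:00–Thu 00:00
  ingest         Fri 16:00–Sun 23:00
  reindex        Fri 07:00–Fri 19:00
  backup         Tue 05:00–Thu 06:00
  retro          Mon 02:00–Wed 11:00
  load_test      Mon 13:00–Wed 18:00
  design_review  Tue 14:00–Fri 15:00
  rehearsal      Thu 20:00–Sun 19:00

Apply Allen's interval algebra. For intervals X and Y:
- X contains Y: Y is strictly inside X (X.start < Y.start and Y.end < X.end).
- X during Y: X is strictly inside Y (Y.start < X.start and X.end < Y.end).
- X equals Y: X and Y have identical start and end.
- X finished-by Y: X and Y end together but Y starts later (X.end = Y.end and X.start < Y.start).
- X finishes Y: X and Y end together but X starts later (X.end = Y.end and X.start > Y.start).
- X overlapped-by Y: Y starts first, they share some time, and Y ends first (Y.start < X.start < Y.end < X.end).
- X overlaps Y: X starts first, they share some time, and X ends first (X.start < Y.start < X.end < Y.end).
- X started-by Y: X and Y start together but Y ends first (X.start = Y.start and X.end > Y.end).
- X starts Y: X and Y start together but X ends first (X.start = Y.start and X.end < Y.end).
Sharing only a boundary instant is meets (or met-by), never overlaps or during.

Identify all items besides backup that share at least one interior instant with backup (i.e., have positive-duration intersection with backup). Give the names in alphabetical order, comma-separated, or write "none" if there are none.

Target backup = [Tue 05:00, Thu 06:00].
demo [Wed 18:00, Wed 19:00] → during → yes.
design_review [Tue 14:00, Fri 15:00] → overlapped-by → yes.
ingest [Fri 16:00, Sun 23:00] → after → no.
interview [Fri 15:00, Fri 16:00] → after → no.
load_test [Mon 13:00, Wed 18:00] → overlaps → yes.
onboarding [Wed 10:00, Thu 00:00] → during → yes.
rehearsal [Thu 20:00, Sun 19:00] → after → no.
reindex [Fri 07:00, Fri 19:00] → after → no.
retro [Mon 02:00, Wed 11:00] → overlaps → yes.
Result: demo, design_review, load_test, onboarding, retro.

demo, design_review, load_test, onboarding, retro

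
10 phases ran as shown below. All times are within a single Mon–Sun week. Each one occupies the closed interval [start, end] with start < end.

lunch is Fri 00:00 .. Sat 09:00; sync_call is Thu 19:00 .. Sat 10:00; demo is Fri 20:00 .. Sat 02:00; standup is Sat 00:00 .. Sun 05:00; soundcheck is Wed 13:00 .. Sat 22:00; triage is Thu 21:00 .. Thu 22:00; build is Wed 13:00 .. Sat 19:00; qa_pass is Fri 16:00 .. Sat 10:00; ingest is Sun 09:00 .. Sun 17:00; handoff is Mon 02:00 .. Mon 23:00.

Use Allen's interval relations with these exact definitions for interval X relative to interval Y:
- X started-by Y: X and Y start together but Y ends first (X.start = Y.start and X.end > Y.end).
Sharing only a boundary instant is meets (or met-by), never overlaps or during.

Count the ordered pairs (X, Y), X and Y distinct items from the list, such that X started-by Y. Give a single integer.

1

Checking all 90 ordered pairs for relation 'started-by'; matching pairs in alphabetical order:
(soundcheck, build): soundcheck started-by build ✓
Count: 1.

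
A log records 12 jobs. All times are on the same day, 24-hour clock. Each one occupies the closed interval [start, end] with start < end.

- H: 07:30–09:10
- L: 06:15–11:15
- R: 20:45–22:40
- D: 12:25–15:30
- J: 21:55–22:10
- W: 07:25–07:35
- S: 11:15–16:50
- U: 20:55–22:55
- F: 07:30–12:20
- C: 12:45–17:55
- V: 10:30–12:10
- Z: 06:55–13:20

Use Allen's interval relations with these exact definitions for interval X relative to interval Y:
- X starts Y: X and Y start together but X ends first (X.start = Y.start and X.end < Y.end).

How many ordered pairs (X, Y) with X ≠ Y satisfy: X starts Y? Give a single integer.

Checking all 132 ordered pairs for relation 'starts'; matching pairs in alphabetical order:
(H, F): H starts F ✓
Count: 1.

1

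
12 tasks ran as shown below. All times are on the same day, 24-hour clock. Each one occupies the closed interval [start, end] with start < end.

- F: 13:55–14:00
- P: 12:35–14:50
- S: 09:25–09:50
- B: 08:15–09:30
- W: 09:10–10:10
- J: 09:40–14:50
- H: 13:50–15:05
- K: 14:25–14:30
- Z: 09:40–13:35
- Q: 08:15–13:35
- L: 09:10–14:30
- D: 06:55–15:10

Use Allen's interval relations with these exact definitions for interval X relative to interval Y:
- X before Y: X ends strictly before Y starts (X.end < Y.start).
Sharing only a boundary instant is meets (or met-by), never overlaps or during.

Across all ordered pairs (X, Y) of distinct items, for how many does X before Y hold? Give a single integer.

21

Checking all 132 ordered pairs for relation 'before'; matching pairs in alphabetical order:
(B, F): B before F ✓
(B, H): B before H ✓
(B, J): B before J ✓
(B, K): B before K ✓
(B, P): B before P ✓
(B, Z): B before Z ✓
(F, K): F before K ✓
(Q, F): Q before F ✓
(Q, H): Q before H ✓
(Q, K): Q before K ✓
(S, F): S before F ✓
(S, H): S before H ✓
(S, K): S before K ✓
(S, P): S before P ✓
(W, F): W before F ✓
(W, H): W before H ✓
(W, K): W before K ✓
(W, P): W before P ✓
(Z, F): Z before F ✓
(Z, H): Z before H ✓
(Z, K): Z before K ✓
Count: 21.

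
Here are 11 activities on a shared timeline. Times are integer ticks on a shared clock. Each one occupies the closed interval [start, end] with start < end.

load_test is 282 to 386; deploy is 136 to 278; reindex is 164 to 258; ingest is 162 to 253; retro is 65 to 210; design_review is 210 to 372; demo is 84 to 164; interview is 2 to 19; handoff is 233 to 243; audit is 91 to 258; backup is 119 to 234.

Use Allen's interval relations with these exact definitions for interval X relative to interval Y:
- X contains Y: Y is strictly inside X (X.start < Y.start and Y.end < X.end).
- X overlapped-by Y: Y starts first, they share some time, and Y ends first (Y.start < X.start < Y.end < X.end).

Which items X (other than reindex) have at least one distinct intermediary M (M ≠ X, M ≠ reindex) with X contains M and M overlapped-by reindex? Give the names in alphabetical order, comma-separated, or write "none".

none

Target reindex = [164, 258].
Intermediaries M with M overlapped-by reindex: design_review.
Via design_review — items with X contains design_review: none.
Union: none.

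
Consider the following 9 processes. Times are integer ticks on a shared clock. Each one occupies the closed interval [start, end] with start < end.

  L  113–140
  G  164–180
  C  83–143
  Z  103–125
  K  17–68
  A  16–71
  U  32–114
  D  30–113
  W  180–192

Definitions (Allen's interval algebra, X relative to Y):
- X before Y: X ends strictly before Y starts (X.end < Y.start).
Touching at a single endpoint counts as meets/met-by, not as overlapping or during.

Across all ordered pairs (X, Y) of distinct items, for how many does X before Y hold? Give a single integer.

20

Checking all 72 ordered pairs for relation 'before'; matching pairs in alphabetical order:
(A, C): A before C ✓
(A, G): A before G ✓
(A, L): A before L ✓
(A, W): A before W ✓
(A, Z): A before Z ✓
(C, G): C before G ✓
(C, W): C before W ✓
(D, G): D before G ✓
(D, W): D before W ✓
(K, C): K before C ✓
(K, G): K before G ✓
(K, L): K before L ✓
(K, W): K before W ✓
(K, Z): K before Z ✓
(L, G): L before G ✓
(L, W): L before W ✓
(U, G): U before G ✓
(U, W): U before W ✓
(Z, G): Z before G ✓
(Z, W): Z before W ✓
Count: 20.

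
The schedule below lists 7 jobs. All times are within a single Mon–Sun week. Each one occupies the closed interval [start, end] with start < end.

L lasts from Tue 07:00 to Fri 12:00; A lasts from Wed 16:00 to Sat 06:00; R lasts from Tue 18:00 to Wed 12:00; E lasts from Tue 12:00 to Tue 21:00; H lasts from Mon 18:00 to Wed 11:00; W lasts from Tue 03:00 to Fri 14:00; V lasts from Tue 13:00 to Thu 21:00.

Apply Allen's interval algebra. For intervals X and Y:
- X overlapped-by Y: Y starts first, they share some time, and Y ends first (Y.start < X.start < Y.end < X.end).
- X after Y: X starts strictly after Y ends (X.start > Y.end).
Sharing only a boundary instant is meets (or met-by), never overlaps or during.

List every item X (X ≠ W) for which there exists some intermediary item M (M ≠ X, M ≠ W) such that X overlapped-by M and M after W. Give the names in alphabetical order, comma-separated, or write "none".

none

Target W = [Tue 03:00, Fri 14:00].
Intermediaries M with M after W: none.
Union: none.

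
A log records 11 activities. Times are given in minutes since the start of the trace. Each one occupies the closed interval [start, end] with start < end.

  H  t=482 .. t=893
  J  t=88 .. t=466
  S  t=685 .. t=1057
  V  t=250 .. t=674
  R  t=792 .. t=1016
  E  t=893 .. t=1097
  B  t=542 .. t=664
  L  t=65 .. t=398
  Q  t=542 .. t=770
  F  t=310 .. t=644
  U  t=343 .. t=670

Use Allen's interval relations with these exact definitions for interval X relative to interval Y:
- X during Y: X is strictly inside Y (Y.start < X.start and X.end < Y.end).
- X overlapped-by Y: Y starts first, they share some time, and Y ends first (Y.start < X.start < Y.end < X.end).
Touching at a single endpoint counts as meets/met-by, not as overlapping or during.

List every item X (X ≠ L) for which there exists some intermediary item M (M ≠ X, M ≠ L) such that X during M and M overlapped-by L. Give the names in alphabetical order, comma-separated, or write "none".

Target L = [t=65, t=398].
Intermediaries M with M overlapped-by L: F, J, U, V.
Via F — items with X during F: none.
Via J — items with X during J: none.
Via U — items with X during U: B.
Via V — items with X during V: B, F, U.
Union: B, F, U.

B, F, U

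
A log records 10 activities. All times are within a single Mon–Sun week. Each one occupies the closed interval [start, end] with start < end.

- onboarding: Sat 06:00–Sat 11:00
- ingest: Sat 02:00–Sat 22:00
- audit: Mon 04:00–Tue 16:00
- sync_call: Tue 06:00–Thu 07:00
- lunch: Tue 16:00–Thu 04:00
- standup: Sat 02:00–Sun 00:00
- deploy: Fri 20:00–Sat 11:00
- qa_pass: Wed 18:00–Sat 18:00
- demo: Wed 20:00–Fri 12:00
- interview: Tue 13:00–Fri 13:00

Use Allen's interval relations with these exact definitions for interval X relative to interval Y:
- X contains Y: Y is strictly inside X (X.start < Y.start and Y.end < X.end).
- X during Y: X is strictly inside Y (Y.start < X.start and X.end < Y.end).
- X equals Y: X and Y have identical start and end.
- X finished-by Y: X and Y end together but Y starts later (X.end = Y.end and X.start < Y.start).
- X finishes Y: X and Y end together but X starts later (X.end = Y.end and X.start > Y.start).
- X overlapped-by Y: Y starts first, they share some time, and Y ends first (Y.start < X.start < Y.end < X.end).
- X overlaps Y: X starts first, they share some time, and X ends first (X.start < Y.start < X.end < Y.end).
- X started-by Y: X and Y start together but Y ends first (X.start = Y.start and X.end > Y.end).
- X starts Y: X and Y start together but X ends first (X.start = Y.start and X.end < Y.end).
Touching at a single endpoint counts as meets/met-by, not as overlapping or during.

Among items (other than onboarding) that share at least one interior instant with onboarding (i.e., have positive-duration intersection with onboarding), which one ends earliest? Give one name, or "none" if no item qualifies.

deploy

Target onboarding = [Sat 06:00, Sat 11:00].
audit [Mon 04:00, Tue 16:00] → before → excluded.
demo [Wed 20:00, Fri 12:00] → before → excluded.
deploy [Fri 20:00, Sat 11:00] → finished-by → candidate.
ingest [Sat 02:00, Sat 22:00] → contains → candidate.
interview [Tue 13:00, Fri 13:00] → before → excluded.
lunch [Tue 16:00, Thu 04:00] → before → excluded.
qa_pass [Wed 18:00, Sat 18:00] → contains → candidate.
standup [Sat 02:00, Sun 00:00] → contains → candidate.
sync_call [Tue 06:00, Thu 07:00] → before → excluded.
Among candidates, earliest end is Sat 11:00 → deploy.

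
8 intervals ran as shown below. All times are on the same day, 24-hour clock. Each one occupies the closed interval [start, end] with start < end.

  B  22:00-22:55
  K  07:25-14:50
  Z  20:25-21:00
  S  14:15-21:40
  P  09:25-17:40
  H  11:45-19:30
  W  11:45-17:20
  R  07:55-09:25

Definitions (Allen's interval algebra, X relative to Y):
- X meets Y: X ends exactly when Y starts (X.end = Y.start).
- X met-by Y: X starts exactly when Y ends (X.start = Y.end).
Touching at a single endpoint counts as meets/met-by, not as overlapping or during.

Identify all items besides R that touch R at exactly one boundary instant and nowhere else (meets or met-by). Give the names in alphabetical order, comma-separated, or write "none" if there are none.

P

Target R = [07:55, 09:25].
B [22:00, 22:55] → after → no.
H [11:45, 19:30] → after → no.
K [07:25, 14:50] → contains → no.
P [09:25, 17:40] → met-by → yes.
S [14:15, 21:40] → after → no.
W [11:45, 17:20] → after → no.
Z [20:25, 21:00] → after → no.
Result: P.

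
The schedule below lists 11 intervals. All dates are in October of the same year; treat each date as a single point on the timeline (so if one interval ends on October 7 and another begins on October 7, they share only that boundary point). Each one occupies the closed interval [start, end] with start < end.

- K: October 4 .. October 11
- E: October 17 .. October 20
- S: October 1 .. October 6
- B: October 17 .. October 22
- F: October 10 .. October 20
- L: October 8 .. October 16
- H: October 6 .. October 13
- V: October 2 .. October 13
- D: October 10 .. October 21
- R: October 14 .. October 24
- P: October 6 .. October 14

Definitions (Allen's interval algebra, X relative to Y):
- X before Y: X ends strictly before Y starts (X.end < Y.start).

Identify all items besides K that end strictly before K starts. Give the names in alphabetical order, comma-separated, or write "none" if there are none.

none

Target K = [October 4, October 11].
B [October 17, October 22] → after → no.
D [October 10, October 21] → overlapped-by → no.
E [October 17, October 20] → after → no.
F [October 10, October 20] → overlapped-by → no.
H [October 6, October 13] → overlapped-by → no.
L [October 8, October 16] → overlapped-by → no.
P [October 6, October 14] → overlapped-by → no.
R [October 14, October 24] → after → no.
S [October 1, October 6] → overlaps → no.
V [October 2, October 13] → contains → no.
Result: none.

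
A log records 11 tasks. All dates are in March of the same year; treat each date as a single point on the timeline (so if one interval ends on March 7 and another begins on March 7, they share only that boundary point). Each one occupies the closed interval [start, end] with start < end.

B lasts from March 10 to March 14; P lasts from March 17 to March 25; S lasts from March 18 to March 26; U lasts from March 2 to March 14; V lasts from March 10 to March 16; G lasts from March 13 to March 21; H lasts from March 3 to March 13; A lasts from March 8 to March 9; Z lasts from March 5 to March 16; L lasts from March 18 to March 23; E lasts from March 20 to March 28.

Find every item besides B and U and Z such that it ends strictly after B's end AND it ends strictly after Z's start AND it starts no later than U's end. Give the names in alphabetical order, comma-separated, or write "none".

Conditions: its end is strictly after B's end (X.end > March 14) AND its end is strictly after Z's start (X.end > March 5) AND its start is no later than U's end (X.start <= March 14).
A: end March 9 > March 14? ✗; end March 9 > March 5? ✓; start March 8 <= March 14? ✓ → no.
E: end March 28 > March 14? ✓; end March 28 > March 5? ✓; start March 20 <= March 14? ✗ → no.
G: end March 21 > March 14? ✓; end March 21 > March 5? ✓; start March 13 <= March 14? ✓ → yes.
H: end March 13 > March 14? ✗; end March 13 > March 5? ✓; start March 3 <= March 14? ✓ → no.
L: end March 23 > March 14? ✓; end March 23 > March 5? ✓; start March 18 <= March 14? ✗ → no.
P: end March 25 > March 14? ✓; end March 25 > March 5? ✓; start March 17 <= March 14? ✗ → no.
S: end March 26 > March 14? ✓; end March 26 > March 5? ✓; start March 18 <= March 14? ✗ → no.
V: end March 16 > March 14? ✓; end March 16 > March 5? ✓; start March 10 <= March 14? ✓ → yes.
Result: G, V.

G, V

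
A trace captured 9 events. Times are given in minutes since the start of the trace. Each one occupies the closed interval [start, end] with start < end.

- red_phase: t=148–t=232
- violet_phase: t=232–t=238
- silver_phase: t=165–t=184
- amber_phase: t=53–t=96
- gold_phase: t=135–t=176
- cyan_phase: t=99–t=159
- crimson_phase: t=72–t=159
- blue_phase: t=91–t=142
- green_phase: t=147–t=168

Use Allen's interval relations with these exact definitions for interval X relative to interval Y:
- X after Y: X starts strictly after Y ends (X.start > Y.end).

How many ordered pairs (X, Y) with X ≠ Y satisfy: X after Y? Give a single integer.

Checking all 72 ordered pairs for relation 'after'; matching pairs in alphabetical order:
(cyan_phase, amber_phase): cyan_phase after amber_phase ✓
(gold_phase, amber_phase): gold_phase after amber_phase ✓
(green_phase, amber_phase): green_phase after amber_phase ✓
(green_phase, blue_phase): green_phase after blue_phase ✓
(red_phase, amber_phase): red_phase after amber_phase ✓
(red_phase, blue_phase): red_phase after blue_phase ✓
(silver_phase, amber_phase): silver_phase after amber_phase ✓
(silver_phase, blue_phase): silver_phase after blue_phase ✓
(silver_phase, crimson_phase): silver_phase after crimson_phase ✓
(silver_phase, cyan_phase): silver_phase after cyan_phase ✓
(violet_phase, amber_phase): violet_phase after amber_phase ✓
(violet_phase, blue_phase): violet_phase after blue_phase ✓
(violet_phase, crimson_phase): violet_phase after crimson_phase ✓
(violet_phase, cyan_phase): violet_phase after cyan_phase ✓
(violet_phase, gold_phase): violet_phase after gold_phase ✓
(violet_phase, green_phase): violet_phase after green_phase ✓
(violet_phase, silver_phase): violet_phase after silver_phase ✓
Count: 17.

17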